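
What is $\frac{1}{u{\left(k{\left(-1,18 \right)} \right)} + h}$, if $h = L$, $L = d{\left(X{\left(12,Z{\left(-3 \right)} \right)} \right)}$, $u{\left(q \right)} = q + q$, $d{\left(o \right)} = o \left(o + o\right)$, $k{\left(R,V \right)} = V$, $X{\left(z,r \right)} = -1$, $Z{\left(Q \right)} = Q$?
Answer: $\frac{1}{38} \approx 0.026316$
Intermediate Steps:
$d{\left(o \right)} = 2 o^{2}$ ($d{\left(o \right)} = o 2 o = 2 o^{2}$)
$u{\left(q \right)} = 2 q$
$L = 2$ ($L = 2 \left(-1\right)^{2} = 2 \cdot 1 = 2$)
$h = 2$
$\frac{1}{u{\left(k{\left(-1,18 \right)} \right)} + h} = \frac{1}{2 \cdot 18 + 2} = \frac{1}{36 + 2} = \frac{1}{38}$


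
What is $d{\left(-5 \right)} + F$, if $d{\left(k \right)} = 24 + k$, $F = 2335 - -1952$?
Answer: $4306$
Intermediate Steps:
$F = 4287$ ($F = 2335 + 1952 = 4287$)
$d{\left(-5 \right)} + F = \left(24 - 5\right) + 4287 = 19 + 4287 = 4306$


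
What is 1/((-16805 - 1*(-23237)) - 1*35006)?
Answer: -1/28574 ≈ -3.4997e-5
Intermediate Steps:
1/((-16805 - 1*(-23237)) - 1*35006) = 1/((-16805 + 23237) - 35006) = 1/(6432 - 35006) = 1/(-28574) = -1/28574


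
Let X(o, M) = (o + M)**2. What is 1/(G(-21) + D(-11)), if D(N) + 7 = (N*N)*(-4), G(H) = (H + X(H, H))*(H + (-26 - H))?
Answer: -1/45809 ≈ -2.1830e-5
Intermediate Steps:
X(o, M) = (M + o)**2
G(H) = -104*H**2 - 26*H (G(H) = (H + (H + H)**2)*(H + (-26 - H)) = (H + (2*H)**2)*(-26) = (H + 4*H**2)*(-26) = -104*H**2 - 26*H)
D(N) = -7 - 4*N**2 (D(N) = -7 + (N*N)*(-4) = -7 + N**2*(-4) = -7 - 4*N**2)
1/(G(-21) + D(-11)) = 1/(26*(-21)*(-1 - 4*(-21)) + (-7 - 4*(-11)**2)) = 1/(26*(-21)*(-1 + 84) + (-7 - 4*121)) = 1/(26*(-21)*83 + (-7 - 484)) = 1/(-45318 - 491) = 1/(-45809) = -1/45809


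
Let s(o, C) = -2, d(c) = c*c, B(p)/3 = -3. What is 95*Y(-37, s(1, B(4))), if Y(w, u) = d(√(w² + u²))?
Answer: 130435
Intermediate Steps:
B(p) = -9 (B(p) = 3*(-3) = -9)
d(c) = c²
Y(w, u) = u² + w² (Y(w, u) = (√(w² + u²))² = (√(u² + w²))² = u² + w²)
95*Y(-37, s(1, B(4))) = 95*((-2)² + (-37)²) = 95*(4 + 1369) = 95*1373 = 130435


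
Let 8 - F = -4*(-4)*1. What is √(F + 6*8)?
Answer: 2*√10 ≈ 6.3246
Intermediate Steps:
F = -8 (F = 8 - (-4*(-4)) = 8 - 16 = -8)
√(F + 6*8) = √(-8 + 6*8) = √(-8 + 48) = √40 = 2*√10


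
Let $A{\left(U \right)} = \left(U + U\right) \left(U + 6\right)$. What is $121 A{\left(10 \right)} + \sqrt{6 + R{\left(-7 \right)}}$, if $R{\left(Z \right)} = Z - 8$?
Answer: $38720 + 3 i \approx 38720.0 + 3.0 i$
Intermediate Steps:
$A{\left(U \right)} = 2 U \left(6 + U\right)$
$R{\left(Z \right)} = -8 + Z$
$121 A{\left(10 \right)} + \sqrt{6 + R{\left(-7 \right)}} = 121 \cdot 2 \cdot 10 \left(6 + 10\right) + \sqrt{6 - 15} = 121 \cdot 2 \cdot 10 \cdot 16 + \sqrt{6 - 15} = 121 \cdot 320 + \sqrt{-9} = 38720 + 3 i$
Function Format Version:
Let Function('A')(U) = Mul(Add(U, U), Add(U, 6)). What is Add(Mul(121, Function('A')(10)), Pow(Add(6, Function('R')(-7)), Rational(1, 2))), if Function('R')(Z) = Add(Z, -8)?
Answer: Add(38720, Mul(3, I)) ≈ Add(38720., Mul(3.0000, I))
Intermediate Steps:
Function('A')(U) = Mul(2, U, Add(6, U)) (Function('A')(U) = Mul(Mul(2, U), Add(6, U)) = Mul(2, U, Add(6, U)))
Function('R')(Z) = Add(-8, Z)
Add(Mul(121, Function('A')(10)), Pow(Add(6, Function('R')(-7)), Rational(1, 2))) = Add(Mul(121, Mul(2, 10, Add(6, 10))), Pow(Add(6, Add(-8, -7)), Rational(1, 2))) = Add(Mul(121, Mul(2, 10, 16)), Pow(Add(6, -15), Rational(1, 2))) = Add(Mul(121, 320), Pow(-9, Rational(1, 2))) = Add(38720, Mul(3, I))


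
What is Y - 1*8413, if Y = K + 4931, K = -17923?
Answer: -21405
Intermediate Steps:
Y = -12992 (Y = -17923 + 4931 = -12992)
Y - 1*8413 = -12992 - 1*8413 = -12992 - 8413 = -21405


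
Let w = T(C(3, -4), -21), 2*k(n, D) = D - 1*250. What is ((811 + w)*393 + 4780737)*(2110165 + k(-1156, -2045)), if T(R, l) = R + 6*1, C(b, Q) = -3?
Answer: 21514673824365/2 ≈ 1.0757e+13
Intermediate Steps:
k(n, D) = -125 + D/2 (k(n, D) = (D - 1*250)/2 = (D - 250)/2 = (-250 + D)/2 = -125 + D/2)
T(R, l) = 6 + R (T(R, l) = R + 6 = 6 + R)
w = 3 (w = 6 - 3 = 3)
((811 + w)*393 + 4780737)*(2110165 + k(-1156, -2045)) = ((811 + 3)*393 + 4780737)*(2110165 + (-125 + (1/2)*(-2045))) = (814*393 + 4780737)*(2110165 + (-125 - 2045/2)) = (319902 + 4780737)*(2110165 - 2295/2) = 5100639*(4218035/2) = 21514673824365/2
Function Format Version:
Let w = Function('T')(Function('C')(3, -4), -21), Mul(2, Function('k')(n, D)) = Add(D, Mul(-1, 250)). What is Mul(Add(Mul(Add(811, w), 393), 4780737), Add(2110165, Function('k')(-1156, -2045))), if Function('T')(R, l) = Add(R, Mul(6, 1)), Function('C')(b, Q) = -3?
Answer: Rational(21514673824365, 2) ≈ 1.0757e+13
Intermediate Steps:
Function('k')(n, D) = Add(-125, Mul(Rational(1, 2), D)) (Function('k')(n, D) = Mul(Rational(1, 2), Add(D, Mul(-1, 250))) = Mul(Rational(1, 2), Add(D, -250)) = Mul(Rational(1, 2), Add(-250, D)) = Add(-125, Mul(Rational(1, 2), D)))
Function('T')(R, l) = Add(6, R) (Function('T')(R, l) = Add(R, 6) = Add(6, R))
w = 3 (w = Add(6, -3) = 3)
Mul(Add(Mul(Add(811, w), 393), 4780737), Add(2110165, Function('k')(-1156, -2045))) = Mul(Add(Mul(Add(811, 3), 393), 4780737), Add(2110165, Add(-125, Mul(Rational(1, 2), -2045)))) = Mul(Add(Mul(814, 393), 4780737), Add(2110165, Add(-125, Rational(-2045, 2)))) = Mul(Add(319902, 4780737), Add(2110165, Rational(-2295, 2))) = Mul(5100639, Rational(4218035, 2)) = Rational(21514673824365, 2)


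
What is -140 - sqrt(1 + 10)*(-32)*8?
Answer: -140 + 256*sqrt(11) ≈ 709.06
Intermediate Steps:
-140 - sqrt(1 + 10)*(-32)*8 = -140 - sqrt(11)*(-32)*8 = -140 - (-32*sqrt(11))*8 = -140 - (-256)*sqrt(11) = -140 + 256*sqrt(11)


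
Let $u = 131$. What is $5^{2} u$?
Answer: $3275$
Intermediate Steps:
$5^{2} u = 5^{2} \cdot 131 = 25 \cdot 131 = 3275$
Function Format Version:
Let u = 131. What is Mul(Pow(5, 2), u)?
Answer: 3275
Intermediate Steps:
Mul(Pow(5, 2), u) = Mul(Pow(5, 2), 131) = Mul(25, 131) = 3275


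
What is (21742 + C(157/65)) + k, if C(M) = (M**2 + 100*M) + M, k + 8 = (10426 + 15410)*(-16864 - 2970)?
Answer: -2164929039896/4225 ≈ -5.1241e+8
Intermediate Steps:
k = -512431232 (k = -8 + (10426 + 15410)*(-16864 - 2970) = -8 + 25836*(-19834) = -8 - 512431224 = -512431232)
C(M) = M**2 + 101*M
(21742 + C(157/65)) + k = (21742 + (157/65)*(101 + 157/65)) - 512431232 = (21742 + (157*(1/65))*(101 + 157*(1/65))) - 512431232 = (21742 + 157*(101 + 157/65)/65) - 512431232 = (21742 + (157/65)*(6722/65)) - 512431232 = (21742 + 1055354/4225) - 512431232 = 92915304/4225 - 512431232 = -2164929039896/4225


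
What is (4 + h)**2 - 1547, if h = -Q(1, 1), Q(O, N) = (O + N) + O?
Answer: -1546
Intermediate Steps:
Q(O, N) = N + 2*O (Q(O, N) = (N + O) + O = N + 2*O)
h = -3 (h = -(1 + 2*1) = -(1 + 2) = -1*3 = -3)
(4 + h)**2 - 1547 = (4 - 3)**2 - 1547 = 1**2 - 1547 = 1 - 1547 = -1546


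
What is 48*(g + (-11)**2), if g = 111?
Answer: 11136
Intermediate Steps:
48*(g + (-11)**2) = 48*(111 + (-11)**2) = 48*(111 + 121) = 48*232 = 11136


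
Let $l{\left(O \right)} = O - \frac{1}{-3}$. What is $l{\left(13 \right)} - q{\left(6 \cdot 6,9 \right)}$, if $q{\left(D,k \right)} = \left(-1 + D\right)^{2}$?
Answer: $- \frac{3635}{3} \approx -1211.7$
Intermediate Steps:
$l{\left(O \right)} = \frac{1}{3} + O$ ($l{\left(O \right)} = O - - \frac{1}{3} = O + \frac{1}{3} = \frac{1}{3} + O$)
$l{\left(13 \right)} - q{\left(6 \cdot 6,9 \right)} = \left(\frac{1}{3} + 13\right) - \left(-1 + 6 \cdot 6\right)^{2} = \frac{40}{3} - \left(-1 + 36\right)^{2} = \frac{40}{3} - 35^{2} = \frac{40}{3} - 1225 = - \frac{3635}{3}$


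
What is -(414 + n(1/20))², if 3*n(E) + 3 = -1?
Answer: -1532644/9 ≈ -1.7029e+5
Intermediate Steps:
n(E) = -4/3 (n(E) = -1 + (⅓)*(-1) = -1 - ⅓ = -4/3)
-(414 + n(1/20))² = -(414 - 4/3)² = -(1238/3)² = -1*1532644/9 = -1532644/9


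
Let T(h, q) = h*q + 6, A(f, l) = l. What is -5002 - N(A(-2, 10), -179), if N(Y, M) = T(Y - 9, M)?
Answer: -4829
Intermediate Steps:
T(h, q) = 6 + h*q
N(Y, M) = 6 + M*(-9 + Y) (N(Y, M) = 6 + (Y - 9)*M = 6 + (-9 + Y)*M = 6 + M*(-9 + Y))
-5002 - N(A(-2, 10), -179) = -5002 - (6 - 179*(-9 + 10)) = -5002 - (6 - 179*1) = -5002 - (6 - 179) = -5002 - 1*(-173) = -5002 + 173 = -4829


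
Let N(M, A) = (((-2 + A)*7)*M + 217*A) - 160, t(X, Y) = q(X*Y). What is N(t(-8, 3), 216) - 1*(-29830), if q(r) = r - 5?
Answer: 33100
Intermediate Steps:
q(r) = -5 + r
t(X, Y) = -5 + X*Y
N(M, A) = -160 + 217*A + M*(-14 + 7*A) (N(M, A) = ((-14 + 7*A)*M + 217*A) - 160 = (M*(-14 + 7*A) + 217*A) - 160 = (217*A + M*(-14 + 7*A)) - 160 = -160 + 217*A + M*(-14 + 7*A))
N(t(-8, 3), 216) - 1*(-29830) = (-160 - 14*(-5 - 8*3) + 217*216 + 7*216*(-5 - 8*3)) - 1*(-29830) = (-160 - 14*(-5 - 24) + 46872 + 7*216*(-5 - 24)) + 29830 = (-160 - 14*(-29) + 46872 + 7*216*(-29)) + 29830 = (-160 + 406 + 46872 - 43848) + 29830 = 3270 + 29830 = 33100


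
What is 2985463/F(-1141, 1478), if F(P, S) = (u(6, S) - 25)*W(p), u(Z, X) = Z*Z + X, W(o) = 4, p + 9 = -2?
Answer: 2985463/5956 ≈ 501.25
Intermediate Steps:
p = -11 (p = -9 - 2 = -11)
u(Z, X) = X + Z**2 (u(Z, X) = Z**2 + X = X + Z**2)
F(P, S) = 44 + 4*S (F(P, S) = ((S + 6**2) - 25)*4 = ((S + 36) - 25)*4 = ((36 + S) - 25)*4 = (11 + S)*4 = 44 + 4*S)
2985463/F(-1141, 1478) = 2985463/(44 + 4*1478) = 2985463/(44 + 5912) = 2985463/5956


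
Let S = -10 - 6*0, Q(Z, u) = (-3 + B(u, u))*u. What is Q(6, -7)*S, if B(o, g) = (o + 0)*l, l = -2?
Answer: 770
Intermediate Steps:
B(o, g) = -2*o (B(o, g) = (o + 0)*(-2) = o*(-2) = -2*o)
Q(Z, u) = u*(-3 - 2*u) (Q(Z, u) = (-3 - 2*u)*u = u*(-3 - 2*u))
S = -10 (S = -10 + 0 = -10)
Q(6, -7)*S = -1*(-7)*(3 + 2*(-7))*(-10) = -1*(-7)*(3 - 14)*(-10) = -1*(-7)*(-11)*(-10) = -77*(-10) = 770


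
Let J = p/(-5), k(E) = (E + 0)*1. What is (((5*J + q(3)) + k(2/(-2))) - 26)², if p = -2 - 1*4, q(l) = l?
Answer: 324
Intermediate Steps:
p = -6 (p = -2 - 4 = -6)
k(E) = E (k(E) = E*1 = E)
J = 6/5 (J = -6/(-5) = -6*(-⅕) = 6/5 ≈ 1.2000)
(((5*J + q(3)) + k(2/(-2))) - 26)² = (((5*(6/5) + 3) + 2/(-2)) - 26)² = (((6 + 3) + 2*(-½)) - 26)² = ((9 - 1) - 26)² = (8 - 26)² = (-18)² = 324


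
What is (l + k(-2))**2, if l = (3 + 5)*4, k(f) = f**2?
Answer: 1296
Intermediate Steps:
l = 32 (l = 8*4 = 32)
(l + k(-2))**2 = (32 + (-2)**2)**2 = (32 + 4)**2 = 36**2 = 1296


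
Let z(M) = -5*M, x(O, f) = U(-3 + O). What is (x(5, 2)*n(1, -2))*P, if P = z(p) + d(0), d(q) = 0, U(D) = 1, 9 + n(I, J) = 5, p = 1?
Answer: 20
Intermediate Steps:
n(I, J) = -4 (n(I, J) = -9 + 5 = -4)
x(O, f) = 1
P = -5 (P = -5*1 + 0 = -5 + 0 = -5)
(x(5, 2)*n(1, -2))*P = (1*(-4))*(-5) = -4*(-5) = 20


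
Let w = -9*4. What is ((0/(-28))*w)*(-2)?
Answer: 0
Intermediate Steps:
w = -36
((0/(-28))*w)*(-2) = ((0/(-28))*(-36))*(-2) = ((0*(-1/28))*(-36))*(-2) = (0*(-36))*(-2) = 0*(-2) = 0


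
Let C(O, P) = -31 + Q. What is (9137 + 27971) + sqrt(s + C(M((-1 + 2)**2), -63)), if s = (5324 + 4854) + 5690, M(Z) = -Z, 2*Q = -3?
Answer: 37108 + 9*sqrt(782)/2 ≈ 37234.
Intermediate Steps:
Q = -3/2 (Q = (1/2)*(-3) = -3/2 ≈ -1.5000)
C(O, P) = -65/2 (C(O, P) = -31 - 3/2 = -65/2)
s = 15868 (s = 10178 + 5690 = 15868)
(9137 + 27971) + sqrt(s + C(M((-1 + 2)**2), -63)) = (9137 + 27971) + sqrt(15868 - 65/2) = 37108 + sqrt(31671/2) = 37108 + 9*sqrt(782)/2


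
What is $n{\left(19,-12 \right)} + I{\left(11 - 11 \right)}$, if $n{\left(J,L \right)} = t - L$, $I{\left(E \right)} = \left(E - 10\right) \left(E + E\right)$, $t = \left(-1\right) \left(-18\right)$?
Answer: $30$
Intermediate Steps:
$t = 18$
$I{\left(E \right)} = 2 E \left(-10 + E\right)$ ($I{\left(E \right)} = \left(-10 + E\right) 2 E = 2 E \left(-10 + E\right)$)
$n{\left(J,L \right)} = 18 - L$
$n{\left(19,-12 \right)} + I{\left(11 - 11 \right)} = \left(18 - -12\right) + 2 \left(11 - 11\right) \left(-10 + \left(11 - 11\right)\right) = \left(18 + 12\right) + 2 \left(11 - 11\right) \left(-10 + \left(11 - 11\right)\right) = 30 + 2 \cdot 0 \left(-10 + 0\right) = 30 + 2 \cdot 0 \left(-10\right) = 30 + 0 = 30$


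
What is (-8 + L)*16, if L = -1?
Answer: -144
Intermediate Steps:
(-8 + L)*16 = (-8 - 1)*16 = -9*16 = -144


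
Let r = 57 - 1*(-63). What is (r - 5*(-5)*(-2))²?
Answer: 4900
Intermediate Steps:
r = 120 (r = 57 + 63 = 120)
(r - 5*(-5)*(-2))² = (120 - 5*(-5)*(-2))² = (120 + 25*(-2))² = (120 - 50)² = 70² = 4900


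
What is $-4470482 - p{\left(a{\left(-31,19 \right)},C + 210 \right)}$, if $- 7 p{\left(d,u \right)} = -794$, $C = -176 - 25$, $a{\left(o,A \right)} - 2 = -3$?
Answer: $- \frac{31294168}{7} \approx -4.4706 \cdot 10^{6}$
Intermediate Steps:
$a{\left(o,A \right)} = -1$ ($a{\left(o,A \right)} = 2 - 3 = -1$)
$C = -201$
$p{\left(d,u \right)} = \frac{794}{7}$ ($p{\left(d,u \right)} = \left(- \frac{1}{7}\right) \left(-794\right) = \frac{794}{7}$)
$-4470482 - p{\left(a{\left(-31,19 \right)},C + 210 \right)} = -4470482 - \frac{794}{7} = - \frac{31294168}{7}$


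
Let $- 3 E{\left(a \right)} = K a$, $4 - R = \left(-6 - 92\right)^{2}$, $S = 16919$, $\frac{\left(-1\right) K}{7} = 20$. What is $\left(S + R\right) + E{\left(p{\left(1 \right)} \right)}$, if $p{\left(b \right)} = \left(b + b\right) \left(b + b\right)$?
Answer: $\frac{22517}{3} \approx 7505.7$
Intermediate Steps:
$K = -140$ ($K = \left(-7\right) 20 = -140$)
$p{\left(b \right)} = 4 b^{2}$ ($p{\left(b \right)} = 2 b 2 b = 4 b^{2}$)
$R = -9600$ ($R = 4 - \left(-6 - 92\right)^{2} = 4 - \left(-98\right)^{2} = 4 - 9604 = -9600$)
$E{\left(a \right)} = \frac{140 a}{3}$ ($E{\left(a \right)} = - \frac{\left(-140\right) a}{3} = \frac{140 a}{3}$)
$\left(S + R\right) + E{\left(p{\left(1 \right)} \right)} = \left(16919 - 9600\right) + \frac{140 \cdot 4 \cdot 1^{2}}{3} = 7319 + \frac{140 \cdot 4 \cdot 1}{3} = 7319 + \frac{140}{3} \cdot 4 = 7319 + \frac{560}{3} = \frac{22517}{3}$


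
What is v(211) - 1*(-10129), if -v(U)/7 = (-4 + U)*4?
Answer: 4333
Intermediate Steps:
v(U) = 112 - 28*U (v(U) = -7*(-4 + U)*4 = -7*(-16 + 4*U) = 112 - 28*U)
v(211) - 1*(-10129) = (112 - 28*211) - 1*(-10129) = (112 - 5908) + 10129 = -5796 + 10129 = 4333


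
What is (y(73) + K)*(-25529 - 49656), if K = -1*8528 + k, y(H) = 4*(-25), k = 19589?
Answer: -824102785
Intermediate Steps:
y(H) = -100
K = 11061 (K = -1*8528 + 19589 = -8528 + 19589 = 11061)
(y(73) + K)*(-25529 - 49656) = (-100 + 11061)*(-25529 - 49656) = 10961*(-75185) = -824102785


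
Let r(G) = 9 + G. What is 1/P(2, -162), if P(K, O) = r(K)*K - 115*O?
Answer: 1/18652 ≈ 5.3614e-5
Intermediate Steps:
P(K, O) = -115*O + K*(9 + K) (P(K, O) = (9 + K)*K - 115*O = K*(9 + K) - 115*O = -115*O + K*(9 + K))
1/P(2, -162) = 1/(-115*(-162) + 2*(9 + 2)) = 1/(18630 + 2*11) = 1/(18630 + 22) = 1/18652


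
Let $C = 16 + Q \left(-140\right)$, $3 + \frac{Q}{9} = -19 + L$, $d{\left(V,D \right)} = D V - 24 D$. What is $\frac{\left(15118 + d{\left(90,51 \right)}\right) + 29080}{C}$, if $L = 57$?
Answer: $- \frac{11891}{11021} \approx -1.0789$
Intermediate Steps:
$d{\left(V,D \right)} = - 24 D + D V$
$Q = 315$ ($Q = -27 + 9 \left(-19 + 57\right) = -27 + 9 \cdot 38 = -27 + 342 = 315$)
$C = -44084$ ($C = 16 + 315 \left(-140\right) = 16 - 44100 = -44084$)
$\frac{\left(15118 + d{\left(90,51 \right)}\right) + 29080}{C} = \frac{\left(15118 + 51 \left(-24 + 90\right)\right) + 29080}{-44084} = \left(\left(15118 + 51 \cdot 66\right) + 29080\right) \left(- \frac{1}{44084}\right) = \left(\left(15118 + 3366\right) + 29080\right) \left(- \frac{1}{44084}\right) = \left(18484 + 29080\right) \left(- \frac{1}{44084}\right) = 47564 \left(- \frac{1}{44084}\right) = - \frac{11891}{11021}$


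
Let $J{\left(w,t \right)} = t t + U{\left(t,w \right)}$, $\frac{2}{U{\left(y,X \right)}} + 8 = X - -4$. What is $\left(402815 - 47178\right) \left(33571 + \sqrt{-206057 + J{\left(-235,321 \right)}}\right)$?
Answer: $11939089727 + \frac{355637 i \sqrt{5884377414}}{239} \approx 1.1939 \cdot 10^{10} + 1.1415 \cdot 10^{8} i$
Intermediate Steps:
$U{\left(y,X \right)} = \frac{2}{-4 + X}$ ($U{\left(y,X \right)} = \frac{2}{-8 + \left(X - -4\right)} = \frac{2}{-8 + \left(X + 4\right)} = \frac{2}{-8 + \left(4 + X\right)} = \frac{2}{-4 + X}$)
$J{\left(w,t \right)} = t^{2} + \frac{2}{-4 + w}$ ($J{\left(w,t \right)} = t t + \frac{2}{-4 + w} = t^{2} + \frac{2}{-4 + w}$)
$\left(402815 - 47178\right) \left(33571 + \sqrt{-206057 + J{\left(-235,321 \right)}}\right) = \left(402815 - 47178\right) \left(33571 + \sqrt{-206057 + \frac{2 + 321^{2} \left(-4 - 235\right)}{-4 - 235}}\right) = 355637 \left(33571 + \sqrt{-206057 + \frac{2 + 103041 \left(-239\right)}{-239}}\right) = 355637 \left(33571 + \sqrt{-206057 - \frac{2 - 24626799}{239}}\right) = 355637 \left(33571 + \sqrt{-206057 - - \frac{24626797}{239}}\right) = 355637 \left(33571 + \sqrt{-206057 + \frac{24626797}{239}}\right) = 355637 \left(33571 + \sqrt{- \frac{24620826}{239}}\right) = 355637 \left(33571 + \frac{i \sqrt{5884377414}}{239}\right) = 11939089727 + \frac{355637 i \sqrt{5884377414}}{239}$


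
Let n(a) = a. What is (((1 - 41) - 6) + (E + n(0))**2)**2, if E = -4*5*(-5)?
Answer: 99082116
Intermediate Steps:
E = 100 (E = -20*(-5) = 100)
(((1 - 41) - 6) + (E + n(0))**2)**2 = (((1 - 41) - 6) + (100 + 0)**2)**2 = ((-40 - 6) + 100**2)**2 = (-46 + 10000)**2 = 9954**2 = 99082116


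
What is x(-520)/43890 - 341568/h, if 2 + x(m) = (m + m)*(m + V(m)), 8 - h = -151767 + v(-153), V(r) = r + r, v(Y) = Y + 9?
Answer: 115740831121/3333862455 ≈ 34.717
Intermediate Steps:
v(Y) = 9 + Y
V(r) = 2*r
h = 151919 (h = 8 - (-151767 + (9 - 153)) = 8 - (-151767 - 144) = 8 - 1*(-151911) = 8 + 151911 = 151919)
x(m) = -2 + 6*m**2 (x(m) = -2 + (m + m)*(m + 2*m) = -2 + (2*m)*(3*m) = -2 + 6*m**2)
x(-520)/43890 - 341568/h = (-2 + 6*(-520)**2)/43890 - 341568/151919 = (-2 + 6*270400)*(1/43890) - 341568*1/151919 = (-2 + 1622400)*(1/43890) - 341568/151919 = 1622398*(1/43890) - 341568/151919 = 811199/21945 - 341568/151919 = 115740831121/3333862455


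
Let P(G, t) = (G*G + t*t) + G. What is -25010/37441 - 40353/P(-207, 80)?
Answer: -2737397093/1836181522 ≈ -1.4908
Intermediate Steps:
P(G, t) = G + G² + t² (P(G, t) = (G² + t²) + G = G + G² + t²)
-25010/37441 - 40353/P(-207, 80) = -25010/37441 - 40353/(-207 + (-207)² + 80²) = -25010*1/37441 - 40353/(-207 + 42849 + 6400) = -25010/37441 - 40353/49042 = -2737397093/1836181522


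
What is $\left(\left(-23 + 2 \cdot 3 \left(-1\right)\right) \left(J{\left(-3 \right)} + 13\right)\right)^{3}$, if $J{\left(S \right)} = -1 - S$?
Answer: $-82312875$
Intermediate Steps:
$\left(\left(-23 + 2 \cdot 3 \left(-1\right)\right) \left(J{\left(-3 \right)} + 13\right)\right)^{3} = \left(\left(-23 + 2 \cdot 3 \left(-1\right)\right) \left(\left(-1 - -3\right) + 13\right)\right)^{3} = \left(\left(-23 + 6 \left(-1\right)\right) \left(\left(-1 + 3\right) + 13\right)\right)^{3} = \left(\left(-23 - 6\right) \left(2 + 13\right)\right)^{3} = \left(\left(-29\right) 15\right)^{3} = \left(-435\right)^{3} = -82312875$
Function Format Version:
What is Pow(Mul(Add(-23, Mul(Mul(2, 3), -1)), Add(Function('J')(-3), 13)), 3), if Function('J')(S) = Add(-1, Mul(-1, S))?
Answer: -82312875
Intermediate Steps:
Pow(Mul(Add(-23, Mul(Mul(2, 3), -1)), Add(Function('J')(-3), 13)), 3) = Pow(Mul(Add(-23, Mul(Mul(2, 3), -1)), Add(Add(-1, Mul(-1, -3)), 13)), 3) = Pow(Mul(Add(-23, Mul(6, -1)), Add(Add(-1, 3), 13)), 3) = Pow(Mul(Add(-23, -6), Add(2, 13)), 3) = Pow(Mul(-29, 15), 3) = Pow(-435, 3) = -82312875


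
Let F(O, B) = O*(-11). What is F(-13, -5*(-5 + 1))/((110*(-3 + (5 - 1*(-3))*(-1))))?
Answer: -13/110 ≈ -0.11818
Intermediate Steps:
F(O, B) = -11*O
F(-13, -5*(-5 + 1))/((110*(-3 + (5 - 1*(-3))*(-1)))) = (-11*(-13))/((110*(-3 + (5 - 1*(-3))*(-1)))) = 143/((110*(-3 + (5 + 3)*(-1)))) = 143/((110*(-3 + 8*(-1)))) = 143/((110*(-3 - 8))) = 143/((110*(-11))) = 143/(-1210) = 143*(-1/1210) = -13/110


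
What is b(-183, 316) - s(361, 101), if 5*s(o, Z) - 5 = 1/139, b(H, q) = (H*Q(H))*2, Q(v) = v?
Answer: 46549014/695 ≈ 66977.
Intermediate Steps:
b(H, q) = 2*H² (b(H, q) = (H*H)*2 = H²*2 = 2*H²)
s(o, Z) = 696/695 (s(o, Z) = 1 + (⅕)/139 = 1 + (⅕)*(1/139) = 1 + 1/695 = 696/695)
b(-183, 316) - s(361, 101) = 2*(-183)² - 1*696/695 = 2*33489 - 696/695 = 66978 - 696/695 = 46549014/695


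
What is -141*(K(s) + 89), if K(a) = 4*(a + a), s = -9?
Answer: -2397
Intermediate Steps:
K(a) = 8*a (K(a) = 4*(2*a) = 8*a)
-141*(K(s) + 89) = -141*(8*(-9) + 89) = -141*(-72 + 89) = -141*17 = -2397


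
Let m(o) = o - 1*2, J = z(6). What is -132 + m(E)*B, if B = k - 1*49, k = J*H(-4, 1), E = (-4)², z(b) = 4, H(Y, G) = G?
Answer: -762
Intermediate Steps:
J = 4
E = 16
m(o) = -2 + o (m(o) = o - 2 = -2 + o)
k = 4 (k = 4*1 = 4)
B = -45 (B = 4 - 1*49 = 4 - 49 = -45)
-132 + m(E)*B = -132 + (-2 + 16)*(-45) = -132 + 14*(-45) = -132 - 630 = -762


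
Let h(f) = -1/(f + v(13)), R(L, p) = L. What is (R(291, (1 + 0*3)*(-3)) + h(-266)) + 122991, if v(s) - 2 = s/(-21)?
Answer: 685078095/5557 ≈ 1.2328e+5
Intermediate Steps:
v(s) = 2 - s/21 (v(s) = 2 + s/(-21) = 2 + s*(-1/21) = 2 - s/21)
h(f) = -1/(29/21 + f) (h(f) = -1/(f + (2 - 1/21*13)) = -1/(f + (2 - 13/21)) = -1/(f + 29/21) = -1/(29/21 + f))
(R(291, (1 + 0*3)*(-3)) + h(-266)) + 122991 = (291 - 21/(29 + 21*(-266))) + 122991 = (291 - 21/(29 - 5586)) + 122991 = (291 - 21/(-5557)) + 122991 = (291 - 21*(-1/5557)) + 122991 = (291 + 21/5557) + 122991 = 1617108/5557 + 122991 = 685078095/5557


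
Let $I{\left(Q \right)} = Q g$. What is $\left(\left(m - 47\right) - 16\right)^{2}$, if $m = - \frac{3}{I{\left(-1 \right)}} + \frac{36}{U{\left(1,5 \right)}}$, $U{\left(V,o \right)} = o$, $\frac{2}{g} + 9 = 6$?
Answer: $\frac{363609}{100} \approx 3636.1$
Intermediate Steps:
$g = - \frac{2}{3}$ ($g = \frac{2}{-9 + 6} = \frac{2}{-3} = 2 \left(- \frac{1}{3}\right) = - \frac{2}{3} \approx -0.66667$)
$I{\left(Q \right)} = - \frac{2 Q}{3}$ ($I{\left(Q \right)} = Q \left(- \frac{2}{3}\right) = - \frac{2 Q}{3}$)
$m = \frac{27}{10}$ ($m = - \frac{3}{\left(- \frac{2}{3}\right) \left(-1\right)} + \frac{36}{5} = - \frac{3}{\frac{2}{3}} + 36 \cdot \frac{1}{5} = \left(-3\right) \frac{3}{2} + \frac{36}{5} = - \frac{9}{2} + \frac{36}{5} = \frac{27}{10} \approx 2.7$)
$\left(\left(m - 47\right) - 16\right)^{2} = \left(\left(\frac{27}{10} - 47\right) - 16\right)^{2} = \left(- \frac{443}{10} - 16\right)^{2} = \left(- \frac{603}{10}\right)^{2} = \frac{363609}{100}$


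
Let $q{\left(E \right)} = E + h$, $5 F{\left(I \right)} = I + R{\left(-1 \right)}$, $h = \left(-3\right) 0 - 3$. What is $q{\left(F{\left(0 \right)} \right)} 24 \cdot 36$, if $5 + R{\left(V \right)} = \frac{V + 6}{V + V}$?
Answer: $-3888$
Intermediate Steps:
$h = -3$ ($h = 0 - 3 = -3$)
$R{\left(V \right)} = -5 + \frac{6 + V}{2 V}$ ($R{\left(V \right)} = -5 + \frac{V + 6}{V + V} = -5 + \frac{6 + V}{2 V}$)
$F{\left(I \right)} = - \frac{3}{2} + \frac{I}{5}$ ($F{\left(I \right)} = \frac{I - \left(\frac{9}{2} - \frac{3}{-1}\right)}{5} = \frac{I + \left(- \frac{9}{2} + 3 \left(-1\right)\right)}{5} = \frac{I - \frac{15}{2}}{5} = \frac{- \frac{15}{2} + I}{5} = - \frac{3}{2} + \frac{I}{5}$)
$q{\left(E \right)} = -3 + E$ ($q{\left(E \right)} = E - 3 = -3 + E$)
$q{\left(F{\left(0 \right)} \right)} 24 \cdot 36 = \left(-3 + \left(- \frac{3}{2} + \frac{1}{5} \cdot 0\right)\right) 24 \cdot 36 = \left(-3 + \left(- \frac{3}{2} + 0\right)\right) 24 \cdot 36 = \left(-3 - \frac{3}{2}\right) 24 \cdot 36 = \left(- \frac{9}{2}\right) 24 \cdot 36 = \left(-108\right) 36 = -3888$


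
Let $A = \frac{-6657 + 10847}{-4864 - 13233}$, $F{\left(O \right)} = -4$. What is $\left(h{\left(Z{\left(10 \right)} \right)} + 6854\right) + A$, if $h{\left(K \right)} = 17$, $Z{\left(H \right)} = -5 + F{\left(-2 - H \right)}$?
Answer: $\frac{124340297}{18097} \approx 6870.8$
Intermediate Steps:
$A = - \frac{4190}{18097}$ ($A = \frac{4190}{-18097} = 4190 \left(- \frac{1}{18097}\right) = - \frac{4190}{18097} \approx -0.23153$)
$Z{\left(H \right)} = -9$ ($Z{\left(H \right)} = -5 - 4 = -9$)
$\left(h{\left(Z{\left(10 \right)} \right)} + 6854\right) + A = \left(17 + 6854\right) - \frac{4190}{18097} = 6871 - \frac{4190}{18097} = \frac{124340297}{18097}$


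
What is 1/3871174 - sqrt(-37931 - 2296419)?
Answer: 1/3871174 - 5*I*sqrt(93374) ≈ 2.5832e-7 - 1527.9*I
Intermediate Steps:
1/3871174 - sqrt(-37931 - 2296419) = 1/3871174 - sqrt(-2334350) = 1/3871174 - 5*I*sqrt(93374)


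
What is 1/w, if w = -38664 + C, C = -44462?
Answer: -1/83126 ≈ -1.2030e-5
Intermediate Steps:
w = -83126 (w = -38664 - 44462 = -83126)
1/w = 1/(-83126) = -1/83126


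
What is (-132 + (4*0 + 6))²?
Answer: 15876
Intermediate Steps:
(-132 + (4*0 + 6))² = (-132 + (0 + 6))² = (-132 + 6)² = (-126)² = 15876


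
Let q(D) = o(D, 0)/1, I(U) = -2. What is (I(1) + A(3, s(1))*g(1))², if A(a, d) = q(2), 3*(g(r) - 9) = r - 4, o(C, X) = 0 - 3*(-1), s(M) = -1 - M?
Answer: 484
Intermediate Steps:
o(C, X) = 3 (o(C, X) = 0 + 3 = 3)
q(D) = 3 (q(D) = 3/1 = 3*1 = 3)
g(r) = 23/3 + r/3 (g(r) = 9 + (r - 4)/3 = 9 + (-4 + r)/3 = 9 + (-4/3 + r/3) = 23/3 + r/3)
A(a, d) = 3
(I(1) + A(3, s(1))*g(1))² = (-2 + 3*(23/3 + (⅓)*1))² = (-2 + 3*(23/3 + ⅓))² = (-2 + 3*8)² = (-2 + 24)² = 22² = 484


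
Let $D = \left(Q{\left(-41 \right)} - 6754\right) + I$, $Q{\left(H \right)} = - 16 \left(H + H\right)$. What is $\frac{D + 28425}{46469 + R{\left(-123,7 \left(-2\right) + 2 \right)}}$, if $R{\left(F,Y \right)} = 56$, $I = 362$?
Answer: $\frac{4669}{9305} \approx 0.50177$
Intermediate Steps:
$Q{\left(H \right)} = - 32 H$ ($Q{\left(H \right)} = - 16 \cdot 2 H = - 32 H$)
$D = -5080$ ($D = \left(\left(-32\right) \left(-41\right) - 6754\right) + 362 = \left(1312 - 6754\right) + 362 = -5442 + 362 = -5080$)
$\frac{D + 28425}{46469 + R{\left(-123,7 \left(-2\right) + 2 \right)}} = \frac{-5080 + 28425}{46469 + 56} = \frac{23345}{46525} = 23345 \cdot \frac{1}{46525} = \frac{4669}{9305}$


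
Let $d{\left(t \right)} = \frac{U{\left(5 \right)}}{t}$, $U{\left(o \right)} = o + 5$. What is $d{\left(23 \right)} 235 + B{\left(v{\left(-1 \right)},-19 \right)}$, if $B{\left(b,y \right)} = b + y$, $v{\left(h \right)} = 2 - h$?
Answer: $\frac{1982}{23} \approx 86.174$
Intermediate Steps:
$U{\left(o \right)} = 5 + o$
$d{\left(t \right)} = \frac{10}{t}$ ($d{\left(t \right)} = \frac{5 + 5}{t} = \frac{10}{t}$)
$d{\left(23 \right)} 235 + B{\left(v{\left(-1 \right)},-19 \right)} = \frac{10}{23} \cdot 235 + \left(\left(2 - -1\right) - 19\right) = 10 \cdot \frac{1}{23} \cdot 235 + \left(\left(2 + 1\right) - 19\right) = \frac{10}{23} \cdot 235 + \left(3 - 19\right) = \frac{2350}{23} - 16 = \frac{1982}{23}$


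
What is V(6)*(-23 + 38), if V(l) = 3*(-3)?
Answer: -135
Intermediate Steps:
V(l) = -9
V(6)*(-23 + 38) = -9*(-23 + 38) = -9*15 = -135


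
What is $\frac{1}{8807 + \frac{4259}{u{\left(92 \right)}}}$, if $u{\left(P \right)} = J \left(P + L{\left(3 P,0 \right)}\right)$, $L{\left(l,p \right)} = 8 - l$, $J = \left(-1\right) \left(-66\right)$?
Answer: $\frac{11616}{102297853} \approx 0.00011355$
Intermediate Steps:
$J = 66$
$u{\left(P \right)} = 528 - 132 P$ ($u{\left(P \right)} = 66 \left(P - \left(-8 + 3 P\right)\right) = 66 \left(8 - 2 P\right) = 528 - 132 P$)
$\frac{1}{8807 + \frac{4259}{u{\left(92 \right)}}} = \frac{1}{8807 + \frac{4259}{528 - 12144}} = \frac{1}{8807 + \frac{4259}{-11616}} = \frac{1}{8807 + 4259 \left(- \frac{1}{11616}\right)} = \frac{1}{8807 - \frac{4259}{11616}} = \frac{1}{\frac{102297853}{11616}} = \frac{11616}{102297853}$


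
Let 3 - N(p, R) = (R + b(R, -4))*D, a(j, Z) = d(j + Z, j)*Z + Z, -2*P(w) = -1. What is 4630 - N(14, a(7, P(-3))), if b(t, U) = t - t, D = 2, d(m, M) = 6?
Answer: 4634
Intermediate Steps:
P(w) = ½ (P(w) = -½*(-1) = ½)
b(t, U) = 0
a(j, Z) = 7*Z (a(j, Z) = 6*Z + Z = 7*Z)
N(p, R) = 3 - 2*R (N(p, R) = 3 - (R + 0)*2 = 3 - R*2 = 3 - 2*R)
4630 - N(14, a(7, P(-3))) = 4630 - (3 - 14/2) = 4630 - (3 - 2*7/2) = 4630 - (3 - 7) = 4630 - 1*(-4) = 4630 + 4 = 4634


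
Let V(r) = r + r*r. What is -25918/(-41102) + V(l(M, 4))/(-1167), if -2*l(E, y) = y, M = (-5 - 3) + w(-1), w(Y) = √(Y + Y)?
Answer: 15082051/23983017 ≈ 0.62886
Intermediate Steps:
w(Y) = √2*√Y (w(Y) = √(2*Y) = √2*√Y)
M = -8 + I*√2 (M = (-5 - 3) + √2*√(-1) = -8 + √2*I = -8 + I*√2 ≈ -8.0 + 1.4142*I)
l(E, y) = -y/2
V(r) = r + r²
-25918/(-41102) + V(l(M, 4))/(-1167) = -25918/(-41102) + ((-½*4)*(1 - ½*4))/(-1167) = -25918*(-1/41102) - 2*(1 - 2)*(-1/1167) = 12959/20551 - 2*(-1)*(-1/1167) = 12959/20551 + 2*(-1/1167) = 12959/20551 - 2/1167 = 15082051/23983017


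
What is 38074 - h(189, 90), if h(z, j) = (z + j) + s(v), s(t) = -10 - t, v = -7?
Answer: 37798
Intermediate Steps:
h(z, j) = -3 + j + z (h(z, j) = (z + j) + (-10 - 1*(-7)) = (j + z) + (-10 + 7) = (j + z) - 3 = -3 + j + z)
38074 - h(189, 90) = 38074 - (-3 + 90 + 189) = 38074 - 1*276 = 38074 - 276 = 37798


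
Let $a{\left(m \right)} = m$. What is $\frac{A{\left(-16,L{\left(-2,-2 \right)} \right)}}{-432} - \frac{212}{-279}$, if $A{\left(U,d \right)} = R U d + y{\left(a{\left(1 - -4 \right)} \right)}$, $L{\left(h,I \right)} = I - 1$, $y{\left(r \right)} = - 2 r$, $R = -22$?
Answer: $\frac{21611}{6696} \approx 3.2274$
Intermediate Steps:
$L{\left(h,I \right)} = -1 + I$
$A{\left(U,d \right)} = -10 - 22 U d$ ($A{\left(U,d \right)} = - 22 U d - 2 \left(1 - -4\right) = - 22 U d - 2 \left(1 + 4\right) = - 22 U d - 10 = -10 - 22 U d$)
$\frac{A{\left(-16,L{\left(-2,-2 \right)} \right)}}{-432} - \frac{212}{-279} = \frac{-10 - - 352 \left(-1 - 2\right)}{-432} - \frac{212}{-279} = \left(-10 - \left(-352\right) \left(-3\right)\right) \left(- \frac{1}{432}\right) - - \frac{212}{279} = \left(-10 - 1056\right) \left(- \frac{1}{432}\right) + \frac{212}{279} = \left(-1066\right) \left(- \frac{1}{432}\right) + \frac{212}{279} = \frac{533}{216} + \frac{212}{279} = \frac{21611}{6696}$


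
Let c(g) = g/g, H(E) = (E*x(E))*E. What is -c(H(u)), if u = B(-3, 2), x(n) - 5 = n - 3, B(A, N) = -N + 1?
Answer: -1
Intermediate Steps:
B(A, N) = 1 - N
x(n) = 2 + n (x(n) = 5 + (n - 3) = 5 + (-3 + n) = 2 + n)
u = -1 (u = 1 - 1*2 = 1 - 2 = -1)
H(E) = E**2*(2 + E) (H(E) = (E*(2 + E))*E = E**2*(2 + E))
c(g) = 1
-c(H(u)) = -1*1 = -1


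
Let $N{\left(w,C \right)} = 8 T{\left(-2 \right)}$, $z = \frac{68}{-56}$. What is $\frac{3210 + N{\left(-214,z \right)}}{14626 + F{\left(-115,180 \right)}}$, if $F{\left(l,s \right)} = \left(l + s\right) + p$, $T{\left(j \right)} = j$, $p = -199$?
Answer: $\frac{1597}{7246} \approx 0.2204$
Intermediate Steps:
$F{\left(l,s \right)} = -199 + l + s$ ($F{\left(l,s \right)} = \left(l + s\right) - 199 = -199 + l + s$)
$z = - \frac{17}{14}$ ($z = 68 \left(- \frac{1}{56}\right) = - \frac{17}{14} \approx -1.2143$)
$N{\left(w,C \right)} = -16$ ($N{\left(w,C \right)} = 8 \left(-2\right) = -16$)
$\frac{3210 + N{\left(-214,z \right)}}{14626 + F{\left(-115,180 \right)}} = \frac{3210 - 16}{14626 - 134} = \frac{3194}{14626 - 134} = \frac{3194}{14492} = 3194 \cdot \frac{1}{14492} = \frac{1597}{7246}$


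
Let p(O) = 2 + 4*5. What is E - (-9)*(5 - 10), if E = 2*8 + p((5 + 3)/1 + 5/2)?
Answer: -7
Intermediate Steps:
p(O) = 22 (p(O) = 2 + 20 = 22)
E = 38 (E = 2*8 + 22 = 16 + 22 = 38)
E - (-9)*(5 - 10) = 38 - (-9)*(5 - 10) = 38 - (-9)*(-5) = 38 - 1*45 = 38 - 45 = -7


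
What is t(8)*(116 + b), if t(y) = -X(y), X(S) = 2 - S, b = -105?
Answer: 66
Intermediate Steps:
t(y) = -2 + y (t(y) = -(2 - y) = -2 + y)
t(8)*(116 + b) = (-2 + 8)*(116 - 105) = 6*11 = 66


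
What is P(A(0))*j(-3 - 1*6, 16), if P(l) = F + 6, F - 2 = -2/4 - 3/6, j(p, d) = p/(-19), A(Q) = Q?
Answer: 63/19 ≈ 3.3158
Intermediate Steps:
j(p, d) = -p/19 (j(p, d) = p*(-1/19) = -p/19)
F = 1 (F = 2 + (-2/4 - 3/6) = 2 + (-2*¼ - 3*⅙) = 2 + (-½ - ½) = 2 - 1 = 1)
P(l) = 7 (P(l) = 1 + 6 = 7)
P(A(0))*j(-3 - 1*6, 16) = 7*(-(-3 - 1*6)/19) = 7*(-(-3 - 6)/19) = 7*(-1/19*(-9)) = 7*(9/19) = 63/19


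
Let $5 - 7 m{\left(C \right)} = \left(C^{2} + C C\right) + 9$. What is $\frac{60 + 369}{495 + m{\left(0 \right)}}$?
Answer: $\frac{3003}{3461} \approx 0.86767$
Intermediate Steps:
$m{\left(C \right)} = - \frac{4}{7} - \frac{2 C^{2}}{7}$ ($m{\left(C \right)} = \frac{5}{7} - \frac{\left(C^{2} + C C\right) + 9}{7} = \frac{5}{7} - \frac{\left(C^{2} + C^{2}\right) + 9}{7} = \frac{5}{7} - \frac{2 C^{2} + 9}{7} = \frac{5}{7} - \frac{9 + 2 C^{2}}{7} = \frac{5}{7} - \left(\frac{9}{7} + \frac{2 C^{2}}{7}\right) = - \frac{4}{7} - \frac{2 C^{2}}{7}$)
$\frac{60 + 369}{495 + m{\left(0 \right)}} = \frac{60 + 369}{495 - \left(\frac{4}{7} + \frac{2 \cdot 0^{2}}{7}\right)} = \frac{429}{495 - \frac{4}{7}} = \frac{429}{\frac{3461}{7}} = 429 \cdot \frac{7}{3461} = \frac{3003}{3461}$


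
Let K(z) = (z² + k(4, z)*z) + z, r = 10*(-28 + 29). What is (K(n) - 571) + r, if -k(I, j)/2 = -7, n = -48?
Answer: 1023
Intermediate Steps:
r = 10 (r = 10*1 = 10)
k(I, j) = 14 (k(I, j) = -2*(-7) = 14)
K(z) = z² + 15*z (K(z) = (z² + 14*z) + z = z² + 15*z)
(K(n) - 571) + r = (-48*(15 - 48) - 571) + 10 = (-48*(-33) - 571) + 10 = (1584 - 571) + 10 = 1013 + 10 = 1023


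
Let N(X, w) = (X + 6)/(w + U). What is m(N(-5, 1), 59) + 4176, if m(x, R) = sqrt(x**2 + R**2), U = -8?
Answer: 4176 + sqrt(170570)/7 ≈ 4235.0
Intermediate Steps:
N(X, w) = (6 + X)/(-8 + w) (N(X, w) = (X + 6)/(w - 8) = (6 + X)/(-8 + w))
m(x, R) = sqrt(R**2 + x**2)
m(N(-5, 1), 59) + 4176 = sqrt(59**2 + ((6 - 5)/(-8 + 1))**2) + 4176 = sqrt(3481 + (1/(-7))**2) + 4176 = sqrt(3481 + (-1/7*1)**2) + 4176 = sqrt(3481 + (-1/7)**2) + 4176 = sqrt(3481 + 1/49) + 4176 = sqrt(170570/49) + 4176 = sqrt(170570)/7 + 4176 = 4176 + sqrt(170570)/7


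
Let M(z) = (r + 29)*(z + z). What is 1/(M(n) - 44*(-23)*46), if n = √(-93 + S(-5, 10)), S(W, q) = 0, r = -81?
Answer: 5819/271011824 + 13*I*√93/271011824 ≈ 2.1471e-5 + 4.6259e-7*I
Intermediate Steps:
n = I*√93 (n = √(-93 + 0) = √(-93) = I*√93 ≈ 9.6436*I)
M(z) = -104*z (M(z) = (-81 + 29)*(z + z) = -104*z)
1/(M(n) - 44*(-23)*46) = 1/(-104*I*√93 - 44*(-23)*46) = 1/(-104*I*√93 + 1012*46) = 1/(-104*I*√93 + 46552) = 1/(46552 - 104*I*√93)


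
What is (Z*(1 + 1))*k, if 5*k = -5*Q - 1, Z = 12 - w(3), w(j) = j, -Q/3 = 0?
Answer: -18/5 ≈ -3.6000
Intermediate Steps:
Q = 0 (Q = -3*0 = 0)
Z = 9 (Z = 12 - 1*3 = 12 - 3 = 9)
k = -⅕ (k = (-5*0 - 1)/5 = (0 - 1)/5 = (⅕)*(-1) = -⅕ ≈ -0.20000)
(Z*(1 + 1))*k = (9*(1 + 1))*(-⅕) = (9*2)*(-⅕) = 18*(-⅕) = -18/5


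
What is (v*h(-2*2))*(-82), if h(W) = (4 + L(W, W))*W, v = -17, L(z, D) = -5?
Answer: 5576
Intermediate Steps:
h(W) = -W (h(W) = (4 - 5)*W = -W)
(v*h(-2*2))*(-82) = -(-17)*(-2*2)*(-82) = -(-17)*(-4)*(-82) = -17*4*(-82) = -68*(-82) = 5576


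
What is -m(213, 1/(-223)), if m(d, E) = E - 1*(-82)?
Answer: -18285/223 ≈ -81.995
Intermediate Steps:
m(d, E) = 82 + E (m(d, E) = E + 82 = 82 + E)
-m(213, 1/(-223)) = -(82 + 1/(-223)) = -(82 - 1/223) = -1*18285/223 = -18285/223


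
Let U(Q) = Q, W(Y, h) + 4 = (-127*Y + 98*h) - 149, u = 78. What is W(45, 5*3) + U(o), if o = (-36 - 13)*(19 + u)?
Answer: -9151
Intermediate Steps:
W(Y, h) = -153 - 127*Y + 98*h (W(Y, h) = -4 + ((-127*Y + 98*h) - 149) = -4 + (-149 - 127*Y + 98*h) = -153 - 127*Y + 98*h)
o = -4753 (o = (-36 - 13)*(19 + 78) = -49*97 = -4753)
W(45, 5*3) + U(o) = (-153 - 127*45 + 98*(5*3)) - 4753 = (-153 - 5715 + 98*15) - 4753 = (-153 - 5715 + 1470) - 4753 = -4398 - 4753 = -9151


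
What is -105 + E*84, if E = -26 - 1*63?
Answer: -7581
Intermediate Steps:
E = -89 (E = -26 - 63 = -89)
-105 + E*84 = -105 - 89*84 = -105 - 7476 = -7581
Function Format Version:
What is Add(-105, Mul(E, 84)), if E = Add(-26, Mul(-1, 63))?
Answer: -7581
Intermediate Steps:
E = -89 (E = Add(-26, -63) = -89)
Add(-105, Mul(E, 84)) = Add(-105, Mul(-89, 84)) = Add(-105, -7476) = -7581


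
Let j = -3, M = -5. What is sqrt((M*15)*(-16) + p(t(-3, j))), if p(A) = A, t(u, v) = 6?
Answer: 3*sqrt(134) ≈ 34.728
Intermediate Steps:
sqrt((M*15)*(-16) + p(t(-3, j))) = sqrt(-5*15*(-16) + 6) = sqrt(-75*(-16) + 6) = sqrt(1200 + 6) = sqrt(1206) = 3*sqrt(134)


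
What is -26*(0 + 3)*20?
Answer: -1560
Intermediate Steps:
-26*(0 + 3)*20 = -26*3*20 = -13*6*20 = -78*20 = -1560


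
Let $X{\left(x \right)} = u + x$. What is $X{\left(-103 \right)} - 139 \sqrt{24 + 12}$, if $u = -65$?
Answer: $-1002$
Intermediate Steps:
$X{\left(x \right)} = -65 + x$
$X{\left(-103 \right)} - 139 \sqrt{24 + 12} = \left(-65 - 103\right) - 139 \sqrt{24 + 12} = -168 - 139 \sqrt{36} = -168 - 834 = -1002$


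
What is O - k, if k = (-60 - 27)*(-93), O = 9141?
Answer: 1050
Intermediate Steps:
k = 8091 (k = -87*(-93) = 8091)
O - k = 9141 - 1*8091 = 9141 - 8091 = 1050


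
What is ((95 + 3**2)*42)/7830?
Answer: 728/1305 ≈ 0.55785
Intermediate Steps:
((95 + 3**2)*42)/7830 = ((95 + 9)*42)*(1/7830) = (104*42)*(1/7830) = 4368*(1/7830) = 728/1305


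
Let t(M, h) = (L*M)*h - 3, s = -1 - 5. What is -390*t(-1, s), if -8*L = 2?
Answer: 1755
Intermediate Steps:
L = -1/4 (L = -1/8*2 = -1/4 ≈ -0.25000)
s = -6
t(M, h) = -3 - M*h/4 (t(M, h) = (-M/4)*h - 3 = -M*h/4 - 3 = -3 - M*h/4)
-390*t(-1, s) = -390*(-3 - 1/4*(-1)*(-6)) = -390*(-3 - 3/2) = -390*(-9/2) = 1755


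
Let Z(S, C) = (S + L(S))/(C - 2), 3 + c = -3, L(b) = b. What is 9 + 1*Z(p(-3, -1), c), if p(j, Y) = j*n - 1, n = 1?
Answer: 10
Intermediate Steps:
p(j, Y) = -1 + j (p(j, Y) = j*1 - 1 = j - 1 = -1 + j)
c = -6 (c = -3 - 3 = -6)
Z(S, C) = 2*S/(-2 + C) (Z(S, C) = (S + S)/(C - 2) = (2*S)/(-2 + C) = 2*S/(-2 + C))
9 + 1*Z(p(-3, -1), c) = 9 + 1*(2*(-1 - 3)/(-2 - 6)) = 9 + 1*(2*(-4)/(-8)) = 9 + 1*(2*(-4)*(-1/8)) = 9 + 1*1 = 9 + 1 = 10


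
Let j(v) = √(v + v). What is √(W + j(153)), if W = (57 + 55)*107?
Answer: √(11984 + 3*√34) ≈ 109.55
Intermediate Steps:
j(v) = √2*√v (j(v) = √(2*v) = √2*√v)
W = 11984 (W = 112*107 = 11984)
√(W + j(153)) = √(11984 + √2*√153) = √(11984 + √2*(3*√17)) = √(11984 + 3*√34)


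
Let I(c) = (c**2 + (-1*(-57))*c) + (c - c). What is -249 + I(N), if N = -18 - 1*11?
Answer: -1061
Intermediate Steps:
N = -29 (N = -18 - 11 = -29)
I(c) = c**2 + 57*c (I(c) = (c**2 + 57*c) + 0 = c**2 + 57*c)
-249 + I(N) = -249 - 29*(57 - 29) = -249 - 29*28 = -249 - 812 = -1061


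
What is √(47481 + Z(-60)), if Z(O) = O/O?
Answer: √47482 ≈ 217.90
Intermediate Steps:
Z(O) = 1
√(47481 + Z(-60)) = √(47481 + 1) = √47482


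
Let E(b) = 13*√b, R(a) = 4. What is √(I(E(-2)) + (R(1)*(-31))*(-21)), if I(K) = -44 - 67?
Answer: 3*√277 ≈ 49.930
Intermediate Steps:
I(K) = -111
√(I(E(-2)) + (R(1)*(-31))*(-21)) = √(-111 + (4*(-31))*(-21)) = √(-111 - 124*(-21)) = √(-111 + 2604) = √2493 = 3*√277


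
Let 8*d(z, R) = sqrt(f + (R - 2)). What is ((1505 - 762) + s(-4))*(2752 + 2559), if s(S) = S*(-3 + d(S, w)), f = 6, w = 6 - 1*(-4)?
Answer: 4009805 - 5311*sqrt(14)/2 ≈ 3.9999e+6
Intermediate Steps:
w = 10 (w = 6 + 4 = 10)
d(z, R) = sqrt(4 + R)/8 (d(z, R) = sqrt(6 + (R - 2))/8 = sqrt(6 + (-2 + R))/8 = sqrt(4 + R)/8)
s(S) = S*(-3 + sqrt(14)/8) (s(S) = S*(-3 + sqrt(4 + 10)/8) = S*(-3 + sqrt(14)/8))
((1505 - 762) + s(-4))*(2752 + 2559) = ((1505 - 762) + (1/8)*(-4)*(-24 + sqrt(14)))*(2752 + 2559) = (743 + (12 - sqrt(14)/2))*5311 = (755 - sqrt(14)/2)*5311 = 4009805 - 5311*sqrt(14)/2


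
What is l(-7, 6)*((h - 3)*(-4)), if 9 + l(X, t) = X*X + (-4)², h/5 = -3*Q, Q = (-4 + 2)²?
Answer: 14112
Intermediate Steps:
Q = 4 (Q = (-2)² = 4)
h = -60 (h = 5*(-3*4) = 5*(-12) = -60)
l(X, t) = 7 + X² (l(X, t) = -9 + (X*X + (-4)²) = -9 + (X² + 16) = -9 + (16 + X²) = 7 + X²)
l(-7, 6)*((h - 3)*(-4)) = (7 + (-7)²)*((-60 - 3)*(-4)) = (7 + 49)*(-63*(-4)) = 56*252 = 14112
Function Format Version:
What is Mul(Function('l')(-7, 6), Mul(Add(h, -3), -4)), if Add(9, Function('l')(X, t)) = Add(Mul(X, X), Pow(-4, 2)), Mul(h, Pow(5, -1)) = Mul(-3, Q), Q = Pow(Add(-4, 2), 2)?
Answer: 14112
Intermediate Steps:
Q = 4 (Q = Pow(-2, 2) = 4)
h = -60 (h = Mul(5, Mul(-3, 4)) = Mul(5, -12) = -60)
Function('l')(X, t) = Add(7, Pow(X, 2)) (Function('l')(X, t) = Add(-9, Add(Mul(X, X), Pow(-4, 2))) = Add(-9, Add(Pow(X, 2), 16)) = Add(-9, Add(16, Pow(X, 2))) = Add(7, Pow(X, 2)))
Mul(Function('l')(-7, 6), Mul(Add(h, -3), -4)) = Mul(Add(7, Pow(-7, 2)), Mul(Add(-60, -3), -4)) = Mul(Add(7, 49), Mul(-63, -4)) = Mul(56, 252) = 14112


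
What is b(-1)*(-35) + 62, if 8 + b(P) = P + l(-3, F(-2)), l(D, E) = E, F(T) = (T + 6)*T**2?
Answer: -183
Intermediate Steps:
F(T) = T**2*(6 + T) (F(T) = (6 + T)*T**2 = T**2*(6 + T))
b(P) = 8 + P (b(P) = -8 + (P + (-2)**2*(6 - 2)) = -8 + (P + 4*4) = -8 + (P + 16) = -8 + (16 + P) = 8 + P)
b(-1)*(-35) + 62 = (8 - 1)*(-35) + 62 = 7*(-35) + 62 = -245 + 62 = -183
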